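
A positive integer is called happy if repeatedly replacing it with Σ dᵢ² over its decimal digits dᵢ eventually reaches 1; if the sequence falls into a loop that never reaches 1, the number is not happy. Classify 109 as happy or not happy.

happy

109 → 1² + 0² + 9² = 82
82 → 8² + 2² = 68
68 → 6² + 8² = 100
100 → 1² + 0² + 0² = 1  — reached 1.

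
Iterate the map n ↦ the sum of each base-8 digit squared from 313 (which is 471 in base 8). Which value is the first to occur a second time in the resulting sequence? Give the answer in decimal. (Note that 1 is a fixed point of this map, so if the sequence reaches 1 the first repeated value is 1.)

5

313 = (4,7,1)_8 → 4² + 7² + 1² = 66
66 = (1,0,2)_8 → 1² + 0² + 2² = 5
5 = (5)_8 → 5² = 25
25 = (3,1)_8 → 3² + 1² = 10
10 = (1,2)_8 → 1² + 2² = 5  — 5 already appeared earlier.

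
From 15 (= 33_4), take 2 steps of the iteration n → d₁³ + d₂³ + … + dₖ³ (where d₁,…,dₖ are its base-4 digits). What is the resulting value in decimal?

36

15 = (3,3)_4 → 3³ + 3³ = 27 + 27 = 54
54 = (3,1,2)_4 → 3³ + 1³ + 2³ = 27 + 1 + 8 = 36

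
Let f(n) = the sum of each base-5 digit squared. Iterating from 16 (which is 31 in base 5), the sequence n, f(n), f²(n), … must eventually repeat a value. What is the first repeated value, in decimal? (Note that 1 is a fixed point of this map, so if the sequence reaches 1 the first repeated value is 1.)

16 = (3,1)_5 → 3² + 1² = 9 + 1 = 10
10 = (2,0)_5 → 2² + 0² = 4 + 0 = 4
4 = (4)_5 → 4² = 16  — 16 already appeared earlier.

16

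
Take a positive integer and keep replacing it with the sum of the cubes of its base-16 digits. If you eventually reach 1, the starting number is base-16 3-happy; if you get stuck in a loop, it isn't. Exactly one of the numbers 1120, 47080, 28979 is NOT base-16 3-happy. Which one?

28979

1120: 1120 → 280 → 514 → 16 → 1  — reaches 1 (base-16 3-happy)
47080: 47080 → 4930 → 100 → 280 → 514 → 16 → 1  — reaches 1 (base-16 3-happy)
28979: 28979 → 398 → 3257 → 3788 → 6200 → 1052 → 1793 → 344 → 638 → 3095 → 2072 → 1025 → 65 → 65  — repeats 65 (not base-16 3-happy)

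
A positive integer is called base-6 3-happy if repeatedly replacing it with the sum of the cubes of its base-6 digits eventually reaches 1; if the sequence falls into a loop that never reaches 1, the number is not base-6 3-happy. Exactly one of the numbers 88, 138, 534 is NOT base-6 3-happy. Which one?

138

88: 88 → 80 → 17 → 133 → 92 → 43 → 3 → 27 → 91 → 36 → 1  — reaches 1 (base-6 3-happy)
138: 138 → 152 → 73 → 9 → 28 → 128 → 62 → 73  — repeats 73 (not base-6 3-happy)
534: 534 → 141 → 179 → 314 → 81 → 36 → 1  — reaches 1 (base-6 3-happy)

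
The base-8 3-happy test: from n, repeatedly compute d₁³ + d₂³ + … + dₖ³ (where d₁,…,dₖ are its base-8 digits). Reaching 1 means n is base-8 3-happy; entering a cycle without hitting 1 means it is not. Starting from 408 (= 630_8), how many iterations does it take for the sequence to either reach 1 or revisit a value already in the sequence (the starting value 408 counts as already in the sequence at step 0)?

408 = (6,3,0)_8 → 6³ + 3³ + 0³ = 216 + 27 + 0 = 243
243 = (3,6,3)_8 → 3³ + 6³ + 3³ = 27 + 216 + 27 = 270
270 = (4,1,6)_8 → 4³ + 1³ + 6³ = 64 + 1 + 216 = 281
281 = (4,3,1)_8 → 4³ + 3³ + 1³ = 64 + 27 + 1 = 92
92 = (1,3,4)_8 → 1³ + 3³ + 4³ = 1 + 27 + 64 = 92  — 92 repeats.
That took 5 steps.

5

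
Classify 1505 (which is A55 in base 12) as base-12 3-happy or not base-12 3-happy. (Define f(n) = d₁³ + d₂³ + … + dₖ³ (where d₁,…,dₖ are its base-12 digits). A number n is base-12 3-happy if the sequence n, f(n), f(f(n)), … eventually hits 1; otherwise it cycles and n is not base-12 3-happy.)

base-12 3-happy

1505 = (10,5,5)_12 → 10³ + 5³ + 5³ = 1000 + 125 + 125 = 1250
1250 = (8,8,2)_12 → 8³ + 8³ + 2³ = 512 + 512 + 8 = 1032
1032 = (7,2,0)_12 → 7³ + 2³ + 0³ = 343 + 8 + 0 = 351
351 = (2,5,3)_12 → 2³ + 5³ + 3³ = 8 + 125 + 27 = 160
160 = (1,1,4)_12 → 1³ + 1³ + 4³ = 1 + 1 + 64 = 66
66 = (5,6)_12 → 5³ + 6³ = 125 + 216 = 341
341 = (2,4,5)_12 → 2³ + 4³ + 5³ = 8 + 64 + 125 = 197
197 = (1,4,5)_12 → 1³ + 4³ + 5³ = 1 + 64 + 125 = 190
190 = (1,3,10)_12 → 1³ + 3³ + 10³ = 1 + 27 + 1000 = 1028
1028 = (7,1,8)_12 → 7³ + 1³ + 8³ = 343 + 1 + 512 = 856
856 = (5,11,4)_12 → 5³ + 11³ + 4³ = 125 + 1331 + 64 = 1520
1520 = (10,6,8)_12 → 10³ + 6³ + 8³ = 1000 + 216 + 512 = 1728
1728 = (1,0,0,0)_12 → 1³ + 0³ + 0³ + 0³ = 1 + 0 + 0 + 0 = 1  — reached 1.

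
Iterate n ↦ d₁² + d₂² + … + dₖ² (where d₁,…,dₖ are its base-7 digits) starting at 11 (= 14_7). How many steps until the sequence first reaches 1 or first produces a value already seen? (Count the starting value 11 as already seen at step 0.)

11 = (1,4)_7 → 1² + 4² = 1 + 16 = 17
17 = (2,3)_7 → 2² + 3² = 4 + 9 = 13
13 = (1,6)_7 → 1² + 6² = 1 + 36 = 37
37 = (5,2)_7 → 5² + 2² = 25 + 4 = 29
29 = (4,1)_7 → 4² + 1² = 16 + 1 = 17  — 17 repeats.
That took 5 steps.

5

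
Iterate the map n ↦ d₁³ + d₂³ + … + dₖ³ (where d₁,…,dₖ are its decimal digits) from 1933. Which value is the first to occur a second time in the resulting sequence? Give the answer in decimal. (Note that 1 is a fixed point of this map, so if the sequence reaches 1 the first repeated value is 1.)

919

1933 → 1³ + 9³ + 3³ + 3³ = 1 + 729 + 27 + 27 = 784
784 → 7³ + 8³ + 4³ = 343 + 512 + 64 = 919
919 → 9³ + 1³ + 9³ = 729 + 1 + 729 = 1459
1459 → 1³ + 4³ + 5³ + 9³ = 1 + 64 + 125 + 729 = 919  — 919 already appeared earlier.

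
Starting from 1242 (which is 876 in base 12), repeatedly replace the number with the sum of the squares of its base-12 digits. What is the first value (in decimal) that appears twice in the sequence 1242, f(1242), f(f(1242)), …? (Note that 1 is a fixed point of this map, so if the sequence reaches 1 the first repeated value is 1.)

1242 = (8,7,6)_12 → 8² + 7² + 6² = 64 + 49 + 36 = 149
149 = (1,0,5)_12 → 1² + 0² + 5² = 1 + 0 + 25 = 26
26 = (2,2)_12 → 2² + 2² = 4 + 4 = 8
8 = (8)_12 → 8² = 64
64 = (5,4)_12 → 5² + 4² = 25 + 16 = 41
41 = (3,5)_12 → 3² + 5² = 9 + 25 = 34
34 = (2,10)_12 → 2² + 10² = 4 + 100 = 104
104 = (8,8)_12 → 8² + 8² = 64 + 64 = 128
128 = (10,8)_12 → 10² + 8² = 100 + 64 = 164
164 = (1,1,8)_12 → 1² + 1² + 8² = 1 + 1 + 64 = 66
66 = (5,6)_12 → 5² + 6² = 25 + 36 = 61
61 = (5,1)_12 → 5² + 1² = 25 + 1 = 26  — 26 already appeared earlier.

26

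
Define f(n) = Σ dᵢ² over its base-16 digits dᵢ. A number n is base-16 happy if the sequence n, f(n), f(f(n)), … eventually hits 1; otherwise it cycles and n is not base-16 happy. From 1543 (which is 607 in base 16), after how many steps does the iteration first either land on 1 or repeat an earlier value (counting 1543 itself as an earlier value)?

1543 = (6,0,7)_16 → 6² + 0² + 7² = 36 + 0 + 49 = 85
85 = (5,5)_16 → 5² + 5² = 25 + 25 = 50
50 = (3,2)_16 → 3² + 2² = 9 + 4 = 13
13 = (13)_16 → 13² = 169
169 = (10,9)_16 → 10² + 9² = 100 + 81 = 181
181 = (11,5)_16 → 11² + 5² = 121 + 25 = 146
146 = (9,2)_16 → 9² + 2² = 81 + 4 = 85  — 85 repeats.
That took 7 steps.

7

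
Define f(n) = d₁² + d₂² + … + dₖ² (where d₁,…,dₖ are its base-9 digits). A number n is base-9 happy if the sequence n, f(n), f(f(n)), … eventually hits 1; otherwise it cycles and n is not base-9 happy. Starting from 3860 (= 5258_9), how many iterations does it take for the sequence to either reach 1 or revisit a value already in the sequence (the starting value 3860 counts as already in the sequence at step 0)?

3860 = (5,2,5,8)_9 → 5² + 2² + 5² + 8² = 25 + 4 + 25 + 64 = 118
118 = (1,4,1)_9 → 1² + 4² + 1² = 1 + 16 + 1 = 18
18 = (2,0)_9 → 2² + 0² = 4 + 0 = 4
4 = (4)_9 → 4² = 16
16 = (1,7)_9 → 1² + 7² = 1 + 49 = 50
50 = (5,5)_9 → 5² + 5² = 25 + 25 = 50  — 50 repeats.
That took 6 steps.

6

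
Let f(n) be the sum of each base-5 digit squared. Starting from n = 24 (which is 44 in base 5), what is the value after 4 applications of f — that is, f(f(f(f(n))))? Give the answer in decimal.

4

24 = (4,4)_5 → 4² + 4² = 32
32 = (1,1,2)_5 → 1² + 1² + 2² = 6
6 = (1,1)_5 → 1² + 1² = 2
2 = (2)_5 → 2² = 4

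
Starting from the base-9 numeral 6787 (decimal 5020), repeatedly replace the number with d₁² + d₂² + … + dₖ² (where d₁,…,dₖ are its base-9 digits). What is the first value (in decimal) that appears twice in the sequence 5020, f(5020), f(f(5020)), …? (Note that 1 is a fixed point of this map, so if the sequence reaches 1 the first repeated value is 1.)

5020 = (6,7,8,7)_9 → 6² + 7² + 8² + 7² = 198
198 = (2,4,0)_9 → 2² + 4² + 0² = 20
20 = (2,2)_9 → 2² + 2² = 8
8 = (8)_9 → 8² = 64
64 = (7,1)_9 → 7² + 1² = 50
50 = (5,5)_9 → 5² + 5² = 50  — 50 already appeared earlier.

50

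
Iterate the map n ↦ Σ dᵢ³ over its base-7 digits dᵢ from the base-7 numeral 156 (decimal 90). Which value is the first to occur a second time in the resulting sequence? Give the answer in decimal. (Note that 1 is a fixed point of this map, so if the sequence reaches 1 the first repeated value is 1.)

90 = (1,5,6)_7 → 1³ + 5³ + 6³ = 342
342 = (6,6,6)_7 → 6³ + 6³ + 6³ = 648
648 = (1,6,1,4)_7 → 1³ + 6³ + 1³ + 4³ = 282
282 = (5,5,2)_7 → 5³ + 5³ + 2³ = 258
258 = (5,1,6)_7 → 5³ + 1³ + 6³ = 342  — 342 already appeared earlier.

342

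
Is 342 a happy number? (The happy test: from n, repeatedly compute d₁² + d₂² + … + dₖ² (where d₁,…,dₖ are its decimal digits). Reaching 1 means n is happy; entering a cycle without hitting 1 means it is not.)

342 → 3² + 4² + 2² = 29
29 → 2² + 9² = 85
85 → 8² + 5² = 89
89 → 8² + 9² = 145
145 → 1² + 4² + 5² = 42
42 → 4² + 2² = 20
20 → 2² + 0² = 4
4 → 4² = 16
16 → 1² + 6² = 37
37 → 3² + 7² = 58
58 → 5² + 8² = 89  — 89 already seen; the sequence cycles without reaching 1.

not happy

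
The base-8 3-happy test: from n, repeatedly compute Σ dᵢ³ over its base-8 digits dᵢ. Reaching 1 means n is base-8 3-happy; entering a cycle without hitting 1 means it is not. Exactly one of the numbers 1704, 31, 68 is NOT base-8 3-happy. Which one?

1704: 1704 → 160 → 72 → 2 → 8 → 1  — reaches 1 (base-8 3-happy)
31: 31 → 370 → 349 → 277 → 197 → 152 → 35 → 91 → 55 → 559 → 469 → 476 → 434 → 440 → 559  — repeats 559 (not base-8 3-happy)
68: 68 → 65 → 2 → 8 → 1  — reaches 1 (base-8 3-happy)

31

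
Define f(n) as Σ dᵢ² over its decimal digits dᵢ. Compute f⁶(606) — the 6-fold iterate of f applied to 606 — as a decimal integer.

606 → 6² + 0² + 6² = 72
72 → 7² + 2² = 53
53 → 5² + 3² = 34
34 → 3² + 4² = 25
25 → 2² + 5² = 29
29 → 2² + 9² = 85

85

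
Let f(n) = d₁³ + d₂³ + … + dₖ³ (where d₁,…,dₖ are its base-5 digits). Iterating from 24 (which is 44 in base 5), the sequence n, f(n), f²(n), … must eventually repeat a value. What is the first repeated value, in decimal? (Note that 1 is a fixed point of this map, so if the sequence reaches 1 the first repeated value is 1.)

24 = (4,4)_5 → 128
128 = (1,0,0,3)_5 → 28
28 = (1,0,3)_5 → 28  — 28 already appeared earlier.

28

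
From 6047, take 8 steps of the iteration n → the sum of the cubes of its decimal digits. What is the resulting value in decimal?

6047 → 6³ + 0³ + 4³ + 7³ = 623
623 → 6³ + 2³ + 3³ = 251
251 → 2³ + 5³ + 1³ = 134
134 → 1³ + 3³ + 4³ = 92
92 → 9³ + 2³ = 737
737 → 7³ + 3³ + 7³ = 713
713 → 7³ + 1³ + 3³ = 371
371 → 3³ + 7³ + 1³ = 371

371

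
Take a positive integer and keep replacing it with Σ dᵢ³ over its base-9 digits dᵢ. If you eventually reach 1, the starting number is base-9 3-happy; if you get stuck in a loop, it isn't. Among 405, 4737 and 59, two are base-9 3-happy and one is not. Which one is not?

4737

405: 405 → 125 → 577 → 345 → 99 → 9 → 1  — reaches 1 (base-9 3-happy)
4737: 4737 → 371 → 197 → 547 → 775 → 127 → 127  — repeats 127 (not base-9 3-happy)
59: 59 → 341 → 577 → 345 → 99 → 9 → 1  — reaches 1 (base-9 3-happy)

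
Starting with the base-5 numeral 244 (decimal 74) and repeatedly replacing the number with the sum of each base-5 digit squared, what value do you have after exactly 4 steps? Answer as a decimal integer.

4

74 = (2,4,4)_5 → 2² + 4² + 4² = 4 + 16 + 16 = 36
36 = (1,2,1)_5 → 1² + 2² + 1² = 1 + 4 + 1 = 6
6 = (1,1)_5 → 1² + 1² = 1 + 1 = 2
2 = (2)_5 → 2² = 4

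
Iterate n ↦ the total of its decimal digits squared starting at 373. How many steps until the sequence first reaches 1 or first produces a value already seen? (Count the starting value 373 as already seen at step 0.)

11

373 → 3² + 7² + 3² = 9 + 49 + 9 = 67
67 → 6² + 7² = 36 + 49 = 85
85 → 8² + 5² = 64 + 25 = 89
89 → 8² + 9² = 64 + 81 = 145
145 → 1² + 4² + 5² = 1 + 16 + 25 = 42
42 → 4² + 2² = 16 + 4 = 20
20 → 2² + 0² = 4 + 0 = 4
4 → 4² = 16
16 → 1² + 6² = 1 + 36 = 37
37 → 3² + 7² = 9 + 49 = 58
58 → 5² + 8² = 25 + 64 = 89  — 89 repeats.
That took 11 steps.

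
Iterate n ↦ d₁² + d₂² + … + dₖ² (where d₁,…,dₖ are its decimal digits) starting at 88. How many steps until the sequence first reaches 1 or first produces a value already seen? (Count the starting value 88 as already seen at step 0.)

88 → 8² + 8² = 64 + 64 = 128
128 → 1² + 2² + 8² = 1 + 4 + 64 = 69
69 → 6² + 9² = 36 + 81 = 117
117 → 1² + 1² + 7² = 1 + 1 + 49 = 51
51 → 5² + 1² = 25 + 1 = 26
26 → 2² + 6² = 4 + 36 = 40
40 → 4² + 0² = 16 + 0 = 16
16 → 1² + 6² = 1 + 36 = 37
37 → 3² + 7² = 9 + 49 = 58
58 → 5² + 8² = 25 + 64 = 89
89 → 8² + 9² = 64 + 81 = 145
145 → 1² + 4² + 5² = 1 + 16 + 25 = 42
42 → 4² + 2² = 16 + 4 = 20
20 → 2² + 0² = 4 + 0 = 4
4 → 4² = 16  — 16 repeats.
That took 15 steps.

15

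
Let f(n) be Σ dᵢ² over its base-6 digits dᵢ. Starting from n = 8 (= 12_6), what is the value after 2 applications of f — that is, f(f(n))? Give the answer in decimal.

25

8 = (1,2)_6 → 5
5 = (5)_6 → 25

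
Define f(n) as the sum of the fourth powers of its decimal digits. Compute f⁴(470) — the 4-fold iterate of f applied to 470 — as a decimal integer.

1138

470 → 4⁴ + 7⁴ + 0⁴ = 256 + 2401 + 0 = 2657
2657 → 2⁴ + 6⁴ + 5⁴ + 7⁴ = 16 + 1296 + 625 + 2401 = 4338
4338 → 4⁴ + 3⁴ + 3⁴ + 8⁴ = 256 + 81 + 81 + 4096 = 4514
4514 → 4⁴ + 5⁴ + 1⁴ + 4⁴ = 256 + 625 + 1 + 256 = 1138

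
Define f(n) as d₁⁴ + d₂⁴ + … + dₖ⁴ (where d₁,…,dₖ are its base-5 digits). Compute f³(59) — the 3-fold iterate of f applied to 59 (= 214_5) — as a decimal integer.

59 = (2,1,4)_5 → 2⁴ + 1⁴ + 4⁴ = 16 + 1 + 256 = 273
273 = (2,0,4,3)_5 → 2⁴ + 0⁴ + 4⁴ + 3⁴ = 16 + 0 + 256 + 81 = 353
353 = (2,4,0,3)_5 → 2⁴ + 4⁴ + 0⁴ + 3⁴ = 16 + 256 + 0 + 81 = 353

353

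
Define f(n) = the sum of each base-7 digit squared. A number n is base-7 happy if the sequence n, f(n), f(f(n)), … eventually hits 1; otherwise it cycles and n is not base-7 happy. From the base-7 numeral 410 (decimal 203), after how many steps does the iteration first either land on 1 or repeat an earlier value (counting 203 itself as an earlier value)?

5

203 = (4,1,0)_7 → 17
17 = (2,3)_7 → 13
13 = (1,6)_7 → 37
37 = (5,2)_7 → 29
29 = (4,1)_7 → 17  — 17 repeats.
That took 5 steps.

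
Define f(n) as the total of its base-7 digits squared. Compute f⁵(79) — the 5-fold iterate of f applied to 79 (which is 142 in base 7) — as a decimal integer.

25

79 = (1,4,2)_7 → 1² + 4² + 2² = 1 + 16 + 4 = 21
21 = (3,0)_7 → 3² + 0² = 9 + 0 = 9
9 = (1,2)_7 → 1² + 2² = 1 + 4 = 5
5 = (5)_7 → 5² = 25
25 = (3,4)_7 → 3² + 4² = 9 + 16 = 25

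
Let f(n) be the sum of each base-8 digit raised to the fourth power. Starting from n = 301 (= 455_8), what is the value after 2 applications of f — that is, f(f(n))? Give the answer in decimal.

2689

301 = (4,5,5)_8 → 4⁴ + 5⁴ + 5⁴ = 1506
1506 = (2,7,4,2)_8 → 2⁴ + 7⁴ + 4⁴ + 2⁴ = 2689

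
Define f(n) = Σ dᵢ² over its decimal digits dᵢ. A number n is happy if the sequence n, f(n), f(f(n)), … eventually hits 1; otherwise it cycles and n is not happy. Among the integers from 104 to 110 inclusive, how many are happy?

104: 104 → 17 → 50 → 25 → 29 → 85 → 89 → 145 → 42 → 20 → 4 → 16 → 37 → 58 → 89  (repeats 89)
105: 105 → 26 → 40 → 16 → 37 → 58 → 89 → 145 → 42 → 20 → 4 → 16  (repeats 16)
106: 106 → 37 → 58 → 89 → 145 → 42 → 20 → 4 → 16 → 37  (repeats 37)
107: 107 → 50 → 25 → 29 → 85 → 89 → 145 → 42 → 20 → 4 → 16 → 37 → 58 → 89  (repeats 89)
108: 108 → 65 → 61 → 37 → 58 → 89 → 145 → 42 → 20 → 4 → 16 → 37  (repeats 37)
109: 109 → 82 → 68 → 100 → 1  (reaches 1)
110: 110 → 2 → 4 → 16 → 37 → 58 → 89 → 145 → 42 → 20 → 4  (repeats 4)
happy: 109

1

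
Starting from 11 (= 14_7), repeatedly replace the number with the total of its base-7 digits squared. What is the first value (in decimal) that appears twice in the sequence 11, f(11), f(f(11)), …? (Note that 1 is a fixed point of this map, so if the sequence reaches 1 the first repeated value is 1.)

17

11 = (1,4)_7 → 1² + 4² = 17
17 = (2,3)_7 → 2² + 3² = 13
13 = (1,6)_7 → 1² + 6² = 37
37 = (5,2)_7 → 5² + 2² = 29
29 = (4,1)_7 → 4² + 1² = 17  — 17 already appeared earlier.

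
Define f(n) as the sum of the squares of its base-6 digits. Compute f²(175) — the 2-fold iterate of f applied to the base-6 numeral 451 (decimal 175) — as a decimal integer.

175 = (4,5,1)_6 → 42
42 = (1,1,0)_6 → 2

2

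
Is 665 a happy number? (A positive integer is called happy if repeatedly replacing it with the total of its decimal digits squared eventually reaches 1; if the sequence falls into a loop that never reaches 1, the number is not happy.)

happy

665 → 6² + 6² + 5² = 36 + 36 + 25 = 97
97 → 9² + 7² = 81 + 49 = 130
130 → 1² + 3² + 0² = 1 + 9 + 0 = 10
10 → 1² + 0² = 1 + 0 = 1  — reached 1.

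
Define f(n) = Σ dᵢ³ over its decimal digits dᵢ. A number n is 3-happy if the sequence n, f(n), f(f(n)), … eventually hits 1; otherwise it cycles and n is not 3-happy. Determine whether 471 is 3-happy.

not 3-happy

471 → 408
408 → 576
576 → 684
684 → 792
792 → 1080
1080 → 513
513 → 153
153 → 153  — 153 already seen; the sequence cycles without reaching 1.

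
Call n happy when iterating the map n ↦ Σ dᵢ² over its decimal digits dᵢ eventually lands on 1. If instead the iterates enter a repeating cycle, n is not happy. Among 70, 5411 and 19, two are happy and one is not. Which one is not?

70: 70 → 49 → 97 → 130 → 10 → 1  — reaches 1 (happy)
5411: 5411 → 43 → 25 → 29 → 85 → 89 → 145 → 42 → 20 → 4 → 16 → 37 → 58 → 89  — repeats 89 (not happy)
19: 19 → 82 → 68 → 100 → 1  — reaches 1 (happy)

5411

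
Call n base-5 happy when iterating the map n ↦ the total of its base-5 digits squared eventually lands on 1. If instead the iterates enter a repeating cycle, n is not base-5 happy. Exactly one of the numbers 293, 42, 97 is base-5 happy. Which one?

293

293: 293 → 23 → 25 → 1  — reaches 1 (base-5 happy)
42: 42 → 14 → 20 → 16 → 10 → 4 → 16  — repeats 16 (not base-5 happy)
97: 97 → 29 → 17 → 13 → 13  — repeats 13 (not base-5 happy)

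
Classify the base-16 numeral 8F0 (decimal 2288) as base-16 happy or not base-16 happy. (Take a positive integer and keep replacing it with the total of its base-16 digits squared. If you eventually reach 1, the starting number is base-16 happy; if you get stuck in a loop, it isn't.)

base-16 happy

2288 = (8,15,0)_16 → 8² + 15² + 0² = 64 + 225 + 0 = 289
289 = (1,2,1)_16 → 1² + 2² + 1² = 1 + 4 + 1 = 6
6 = (6)_16 → 6² = 36
36 = (2,4)_16 → 2² + 4² = 4 + 16 = 20
20 = (1,4)_16 → 1² + 4² = 1 + 16 = 17
17 = (1,1)_16 → 1² + 1² = 1 + 1 = 2
2 = (2)_16 → 2² = 4
4 = (4)_16 → 4² = 16
16 = (1,0)_16 → 1² + 0² = 1 + 0 = 1  — reached 1.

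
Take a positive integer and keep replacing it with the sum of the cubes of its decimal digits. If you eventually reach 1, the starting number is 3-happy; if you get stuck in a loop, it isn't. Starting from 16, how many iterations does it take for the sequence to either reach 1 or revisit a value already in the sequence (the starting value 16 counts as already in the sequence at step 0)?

16 → 1³ + 6³ = 1 + 216 = 217
217 → 2³ + 1³ + 7³ = 8 + 1 + 343 = 352
352 → 3³ + 5³ + 2³ = 27 + 125 + 8 = 160
160 → 1³ + 6³ + 0³ = 1 + 216 + 0 = 217  — 217 repeats.
That took 4 steps.

4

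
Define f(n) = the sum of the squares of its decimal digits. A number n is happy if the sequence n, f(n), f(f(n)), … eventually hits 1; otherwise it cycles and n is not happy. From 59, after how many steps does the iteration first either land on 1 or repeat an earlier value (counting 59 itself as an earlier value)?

59 → 106
106 → 37
37 → 58
58 → 89
89 → 145
145 → 42
42 → 20
20 → 4
4 → 16
16 → 37  — 37 repeats.
That took 10 steps.

10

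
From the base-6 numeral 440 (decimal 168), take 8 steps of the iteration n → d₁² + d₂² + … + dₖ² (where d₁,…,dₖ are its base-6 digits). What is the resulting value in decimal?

25

168 = (4,4,0)_6 → 32
32 = (5,2)_6 → 29
29 = (4,5)_6 → 41
41 = (1,0,5)_6 → 26
26 = (4,2)_6 → 20
20 = (3,2)_6 → 13
13 = (2,1)_6 → 5
5 = (5)_6 → 25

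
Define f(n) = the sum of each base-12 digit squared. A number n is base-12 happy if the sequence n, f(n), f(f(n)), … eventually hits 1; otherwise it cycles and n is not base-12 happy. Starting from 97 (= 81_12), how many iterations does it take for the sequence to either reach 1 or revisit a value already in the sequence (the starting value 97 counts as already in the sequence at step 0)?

97 = (8,1)_12 → 8² + 1² = 64 + 1 = 65
65 = (5,5)_12 → 5² + 5² = 25 + 25 = 50
50 = (4,2)_12 → 4² + 2² = 16 + 4 = 20
20 = (1,8)_12 → 1² + 8² = 1 + 64 = 65  — 65 repeats.
That took 4 steps.

4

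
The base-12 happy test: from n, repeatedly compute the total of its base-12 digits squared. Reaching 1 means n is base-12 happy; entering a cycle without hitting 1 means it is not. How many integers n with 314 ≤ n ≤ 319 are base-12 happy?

1

314: 314 → 12 → 1  (reaches 1)
315: 315 → 17 → 26 → 8 → 64 → 41 → 34 → 104 → 128 → 164 → 66 → 61 → 26  (repeats 26)
316: 316 → 24 → 4 → 16 → 17 → 26 → 8 → 64 → 41 → 34 → 104 → 128 → 164 → 66 → 61 → 26  (repeats 26)
317: 317 → 33 → 85 → 50 → 20 → 65 → 50  (repeats 50)
318: 318 → 44 → 73 → 37 → 10 → 100 → 80 → 100  (repeats 100)
319: 319 → 57 → 97 → 65 → 50 → 20 → 65  (repeats 65)
base-12 happy: 314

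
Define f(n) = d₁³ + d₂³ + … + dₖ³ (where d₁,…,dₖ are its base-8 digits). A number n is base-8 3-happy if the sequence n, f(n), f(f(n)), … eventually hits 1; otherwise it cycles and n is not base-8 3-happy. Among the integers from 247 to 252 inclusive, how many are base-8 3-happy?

247: 247 → 586 → 11 → 28 → 91 → 55 → 559 → 469 → 476 → 434 → 440 → 559  — not base-8 3-happy
248: 248 → 370 → 349 → 277 → 197 → 152 → 35 → 91 → 55 → 559 → 469 → 476 → 434 → 440 → 559  — not base-8 3-happy
249: 249 → 371 → 368 → 341 → 258 → 72 → 2 → 8 → 1  — base-8 3-happy
250: 250 → 378 → 476 → 434 → 440 → 559 → 469 → 476  — not base-8 3-happy
251: 251 → 397 → 342 → 349 → 277 → 197 → 152 → 35 → 91 → 55 → 559 → 469 → 476 → 434 → 440 → 559  — not base-8 3-happy
252: 252 → 434 → 440 → 559 → 469 → 476 → 434  — not base-8 3-happy
base-8 3-happy: 249

1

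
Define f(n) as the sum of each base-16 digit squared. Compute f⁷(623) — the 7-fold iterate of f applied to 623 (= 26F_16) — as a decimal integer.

623 = (2,6,15)_16 → 265
265 = (1,0,9)_16 → 82
82 = (5,2)_16 → 29
29 = (1,13)_16 → 170
170 = (10,10)_16 → 200
200 = (12,8)_16 → 208
208 = (13,0)_16 → 169

169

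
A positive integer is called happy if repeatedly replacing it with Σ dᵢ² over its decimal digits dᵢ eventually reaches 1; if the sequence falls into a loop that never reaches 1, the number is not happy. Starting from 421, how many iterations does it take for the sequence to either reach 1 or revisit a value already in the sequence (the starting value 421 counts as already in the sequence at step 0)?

14

421 → 4² + 2² + 1² = 21
21 → 2² + 1² = 5
5 → 5² = 25
25 → 2² + 5² = 29
29 → 2² + 9² = 85
85 → 8² + 5² = 89
89 → 8² + 9² = 145
145 → 1² + 4² + 5² = 42
42 → 4² + 2² = 20
20 → 2² + 0² = 4
4 → 4² = 16
16 → 1² + 6² = 37
37 → 3² + 7² = 58
58 → 5² + 8² = 89  — 89 repeats.
That took 14 steps.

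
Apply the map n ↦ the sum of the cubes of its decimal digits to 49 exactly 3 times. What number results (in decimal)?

1459

49 → 4³ + 9³ = 64 + 729 = 793
793 → 7³ + 9³ + 3³ = 343 + 729 + 27 = 1099
1099 → 1³ + 0³ + 9³ + 9³ = 1 + 0 + 729 + 729 = 1459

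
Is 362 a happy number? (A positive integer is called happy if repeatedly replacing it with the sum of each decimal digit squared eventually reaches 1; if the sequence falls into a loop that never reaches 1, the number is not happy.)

362 → 3² + 6² + 2² = 49
49 → 4² + 9² = 97
97 → 9² + 7² = 130
130 → 1² + 3² + 0² = 10
10 → 1² + 0² = 1  — reached 1.

happy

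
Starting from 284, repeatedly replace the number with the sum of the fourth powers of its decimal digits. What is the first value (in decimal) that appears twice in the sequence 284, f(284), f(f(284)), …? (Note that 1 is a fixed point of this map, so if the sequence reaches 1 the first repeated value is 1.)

284 → 2⁴ + 8⁴ + 4⁴ = 16 + 4096 + 256 = 4368
4368 → 4⁴ + 3⁴ + 6⁴ + 8⁴ = 256 + 81 + 1296 + 4096 = 5729
5729 → 5⁴ + 7⁴ + 2⁴ + 9⁴ = 625 + 2401 + 16 + 6561 = 9603
9603 → 9⁴ + 6⁴ + 0⁴ + 3⁴ = 6561 + 1296 + 0 + 81 = 7938
7938 → 7⁴ + 9⁴ + 3⁴ + 8⁴ = 2401 + 6561 + 81 + 4096 = 13139
13139 → 1⁴ + 3⁴ + 1⁴ + 3⁴ + 9⁴ = 1 + 81 + 1 + 81 + 6561 = 6725
6725 → 6⁴ + 7⁴ + 2⁴ + 5⁴ = 1296 + 2401 + 16 + 625 = 4338
4338 → 4⁴ + 3⁴ + 3⁴ + 8⁴ = 256 + 81 + 81 + 4096 = 4514
4514 → 4⁴ + 5⁴ + 1⁴ + 4⁴ = 256 + 625 + 1 + 256 = 1138
1138 → 1⁴ + 1⁴ + 3⁴ + 8⁴ = 1 + 1 + 81 + 4096 = 4179
4179 → 4⁴ + 1⁴ + 7⁴ + 9⁴ = 256 + 1 + 2401 + 6561 = 9219
9219 → 9⁴ + 2⁴ + 1⁴ + 9⁴ = 6561 + 16 + 1 + 6561 = 13139  — 13139 already appeared earlier.

13139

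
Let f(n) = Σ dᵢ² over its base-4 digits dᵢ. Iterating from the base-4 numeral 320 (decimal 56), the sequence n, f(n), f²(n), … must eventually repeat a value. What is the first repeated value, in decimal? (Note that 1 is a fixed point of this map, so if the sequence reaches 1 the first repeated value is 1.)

56 = (3,2,0)_4 → 13
13 = (3,1)_4 → 10
10 = (2,2)_4 → 8
8 = (2,0)_4 → 4
4 = (1,0)_4 → 1  — reached the fixed point 1.
1 → 1, so 1 is the first repeated value.

1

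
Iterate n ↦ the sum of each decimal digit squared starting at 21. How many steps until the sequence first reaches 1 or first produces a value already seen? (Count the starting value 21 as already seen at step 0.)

13

21 → 5
5 → 25
25 → 29
29 → 85
85 → 89
89 → 145
145 → 42
42 → 20
20 → 4
4 → 16
16 → 37
37 → 58
58 → 89  — 89 repeats.
That took 13 steps.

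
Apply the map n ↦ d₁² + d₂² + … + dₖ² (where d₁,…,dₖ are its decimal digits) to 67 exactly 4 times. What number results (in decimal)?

42

67 → 6² + 7² = 85
85 → 8² + 5² = 89
89 → 8² + 9² = 145
145 → 1² + 4² + 5² = 42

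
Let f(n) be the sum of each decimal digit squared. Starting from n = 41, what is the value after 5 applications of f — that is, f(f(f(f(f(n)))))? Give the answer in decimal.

41 → 4² + 1² = 17
17 → 1² + 7² = 50
50 → 5² + 0² = 25
25 → 2² + 5² = 29
29 → 2² + 9² = 85

85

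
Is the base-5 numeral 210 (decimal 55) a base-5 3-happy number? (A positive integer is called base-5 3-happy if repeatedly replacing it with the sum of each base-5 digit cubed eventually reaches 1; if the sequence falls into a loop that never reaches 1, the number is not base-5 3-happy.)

55 = (2,1,0)_5 → 2³ + 1³ + 0³ = 9
9 = (1,4)_5 → 1³ + 4³ = 65
65 = (2,3,0)_5 → 2³ + 3³ + 0³ = 35
35 = (1,2,0)_5 → 1³ + 2³ + 0³ = 9  — 9 already seen; the sequence cycles without reaching 1.

not base-5 3-happy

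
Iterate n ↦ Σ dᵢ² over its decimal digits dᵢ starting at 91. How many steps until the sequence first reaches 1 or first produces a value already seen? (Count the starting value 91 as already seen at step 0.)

91 → 9² + 1² = 81 + 1 = 82
82 → 8² + 2² = 64 + 4 = 68
68 → 6² + 8² = 36 + 64 = 100
100 → 1² + 0² + 0² = 1 + 0 + 0 = 1  — reached 1.
That took 4 steps.

4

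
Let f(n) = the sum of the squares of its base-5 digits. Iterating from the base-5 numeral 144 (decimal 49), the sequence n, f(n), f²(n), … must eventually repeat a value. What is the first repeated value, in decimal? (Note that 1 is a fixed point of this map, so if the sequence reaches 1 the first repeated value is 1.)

49 = (1,4,4)_5 → 33
33 = (1,1,3)_5 → 11
11 = (2,1)_5 → 5
5 = (1,0)_5 → 1  — reached the fixed point 1.
1 → 1, so 1 is the first repeated value.

1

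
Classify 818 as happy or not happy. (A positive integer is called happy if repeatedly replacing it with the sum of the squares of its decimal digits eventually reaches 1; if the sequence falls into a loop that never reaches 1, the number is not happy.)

happy

818 → 8² + 1² + 8² = 129
129 → 1² + 2² + 9² = 86
86 → 8² + 6² = 100
100 → 1² + 0² + 0² = 1  — reached 1.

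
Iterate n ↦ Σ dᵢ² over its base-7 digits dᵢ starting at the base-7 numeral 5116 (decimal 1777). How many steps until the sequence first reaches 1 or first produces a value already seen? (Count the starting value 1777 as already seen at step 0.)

4

1777 = (5,1,1,6)_7 → 5² + 1² + 1² + 6² = 63
63 = (1,2,0)_7 → 1² + 2² + 0² = 5
5 = (5)_7 → 5² = 25
25 = (3,4)_7 → 3² + 4² = 25  — 25 repeats.
That took 4 steps.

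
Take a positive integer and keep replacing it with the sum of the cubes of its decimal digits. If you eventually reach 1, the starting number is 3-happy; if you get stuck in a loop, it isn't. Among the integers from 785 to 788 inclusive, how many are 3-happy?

1

785: 785 → 980 → 1241 → 74 → 407 → 407  (repeats 407)
786: 786 → 1071 → 345 → 216 → 225 → 141 → 66 → 432 → 99 → 1458 → 702 → 351 → 153 → 153  (repeats 153)
787: 787 → 1198 → 1243 → 100 → 1  (reaches 1)
788: 788 → 1367 → 587 → 980 → 1241 → 74 → 407 → 407  (repeats 407)
3-happy: 787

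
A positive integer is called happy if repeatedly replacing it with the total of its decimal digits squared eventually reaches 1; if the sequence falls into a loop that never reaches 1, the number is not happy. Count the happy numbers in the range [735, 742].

735: 735 → 83 → 73 → 58 → 89 → 145 → 42 → 20 → 4 → 16 → 37 → 58  (repeats 58)
736: 736 → 94 → 97 → 130 → 10 → 1  (reaches 1)
737: 737 → 107 → 50 → 25 → 29 → 85 → 89 → 145 → 42 → 20 → 4 → 16 → 37 → 58 → 89  (repeats 89)
738: 738 → 122 → 9 → 81 → 65 → 61 → 37 → 58 → 89 → 145 → 42 → 20 → 4 → 16 → 37  (repeats 37)
739: 739 → 139 → 91 → 82 → 68 → 100 → 1  (reaches 1)
740: 740 → 65 → 61 → 37 → 58 → 89 → 145 → 42 → 20 → 4 → 16 → 37  (repeats 37)
741: 741 → 66 → 72 → 53 → 34 → 25 → 29 → 85 → 89 → 145 → 42 → 20 → 4 → 16 → 37 → 58 → 89  (repeats 89)
742: 742 → 69 → 117 → 51 → 26 → 40 → 16 → 37 → 58 → 89 → 145 → 42 → 20 → 4 → 16  (repeats 16)
happy: 736, 739

2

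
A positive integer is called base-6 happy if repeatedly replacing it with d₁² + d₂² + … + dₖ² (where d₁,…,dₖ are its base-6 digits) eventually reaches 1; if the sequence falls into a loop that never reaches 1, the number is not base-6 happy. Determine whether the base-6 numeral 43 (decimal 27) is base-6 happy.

27 = (4,3)_6 → 4² + 3² = 25
25 = (4,1)_6 → 4² + 1² = 17
17 = (2,5)_6 → 2² + 5² = 29
29 = (4,5)_6 → 4² + 5² = 41
41 = (1,0,5)_6 → 1² + 0² + 5² = 26
26 = (4,2)_6 → 4² + 2² = 20
20 = (3,2)_6 → 3² + 2² = 13
13 = (2,1)_6 → 2² + 1² = 5
5 = (5)_6 → 5² = 25  — 25 already seen; the sequence cycles without reaching 1.

not base-6 happy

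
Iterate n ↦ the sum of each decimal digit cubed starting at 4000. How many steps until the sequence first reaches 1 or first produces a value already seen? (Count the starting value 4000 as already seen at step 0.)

7

4000 → 64
64 → 280
280 → 520
520 → 133
133 → 55
55 → 250
250 → 133  — 133 repeats.
That took 7 steps.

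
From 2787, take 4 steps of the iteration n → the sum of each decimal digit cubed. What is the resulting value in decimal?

66

2787 → 2³ + 7³ + 8³ + 7³ = 1206
1206 → 1³ + 2³ + 0³ + 6³ = 225
225 → 2³ + 2³ + 5³ = 141
141 → 1³ + 4³ + 1³ = 66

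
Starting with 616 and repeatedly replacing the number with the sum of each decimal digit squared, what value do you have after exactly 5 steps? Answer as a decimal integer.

42

616 → 6² + 1² + 6² = 36 + 1 + 36 = 73
73 → 7² + 3² = 49 + 9 = 58
58 → 5² + 8² = 25 + 64 = 89
89 → 8² + 9² = 64 + 81 = 145
145 → 1² + 4² + 5² = 1 + 16 + 25 = 42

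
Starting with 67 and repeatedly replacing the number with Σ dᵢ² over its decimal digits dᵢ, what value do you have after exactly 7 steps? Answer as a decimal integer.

67 → 85
85 → 89
89 → 145
145 → 42
42 → 20
20 → 4
4 → 16

16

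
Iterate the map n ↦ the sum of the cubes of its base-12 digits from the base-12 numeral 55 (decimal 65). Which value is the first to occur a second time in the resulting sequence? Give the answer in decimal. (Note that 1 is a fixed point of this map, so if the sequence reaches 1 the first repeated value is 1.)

65 = (5,5)_12 → 5³ + 5³ = 250
250 = (1,8,10)_12 → 1³ + 8³ + 10³ = 1513
1513 = (10,6,1)_12 → 10³ + 6³ + 1³ = 1217
1217 = (8,5,5)_12 → 8³ + 5³ + 5³ = 762
762 = (5,3,6)_12 → 5³ + 3³ + 6³ = 368
368 = (2,6,8)_12 → 2³ + 6³ + 8³ = 736
736 = (5,1,4)_12 → 5³ + 1³ + 4³ = 190
190 = (1,3,10)_12 → 1³ + 3³ + 10³ = 1028
1028 = (7,1,8)_12 → 7³ + 1³ + 8³ = 856
856 = (5,11,4)_12 → 5³ + 11³ + 4³ = 1520
1520 = (10,6,8)_12 → 10³ + 6³ + 8³ = 1728
1728 = (1,0,0,0)_12 → 1³ + 0³ + 0³ + 0³ = 1  — reached the fixed point 1.
1 → 1, so 1 is the first repeated value.

1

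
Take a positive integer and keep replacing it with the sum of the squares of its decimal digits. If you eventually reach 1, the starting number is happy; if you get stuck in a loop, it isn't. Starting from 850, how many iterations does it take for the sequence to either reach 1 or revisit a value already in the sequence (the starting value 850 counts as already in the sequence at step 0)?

850 → 8² + 5² + 0² = 64 + 25 + 0 = 89
89 → 8² + 9² = 64 + 81 = 145
145 → 1² + 4² + 5² = 1 + 16 + 25 = 42
42 → 4² + 2² = 16 + 4 = 20
20 → 2² + 0² = 4 + 0 = 4
4 → 4² = 16
16 → 1² + 6² = 1 + 36 = 37
37 → 3² + 7² = 9 + 49 = 58
58 → 5² + 8² = 25 + 64 = 89  — 89 repeats.
That took 9 steps.

9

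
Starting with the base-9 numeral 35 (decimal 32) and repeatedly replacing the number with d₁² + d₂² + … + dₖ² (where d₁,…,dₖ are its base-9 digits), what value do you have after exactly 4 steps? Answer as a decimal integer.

74

32 = (3,5)_9 → 3² + 5² = 9 + 25 = 34
34 = (3,7)_9 → 3² + 7² = 9 + 49 = 58
58 = (6,4)_9 → 6² + 4² = 36 + 16 = 52
52 = (5,7)_9 → 5² + 7² = 25 + 49 = 74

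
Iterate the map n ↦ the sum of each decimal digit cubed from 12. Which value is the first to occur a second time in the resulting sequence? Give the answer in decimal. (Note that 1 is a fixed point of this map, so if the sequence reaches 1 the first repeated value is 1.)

153

12 → 1³ + 2³ = 1 + 8 = 9
9 → 9³ = 729
729 → 7³ + 2³ + 9³ = 343 + 8 + 729 = 1080
1080 → 1³ + 0³ + 8³ + 0³ = 1 + 0 + 512 + 0 = 513
513 → 5³ + 1³ + 3³ = 125 + 1 + 27 = 153
153 → 1³ + 5³ + 3³ = 1 + 125 + 27 = 153  — 153 already appeared earlier.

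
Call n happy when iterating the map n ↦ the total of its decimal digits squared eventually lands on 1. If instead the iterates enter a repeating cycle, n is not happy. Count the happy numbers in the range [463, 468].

463: 463 → 61 → 37 → 58 → 89 → 145 → 42 → 20 → 4 → 16 → 37  (repeats 37)
464: 464 → 68 → 100 → 1  (reaches 1)
465: 465 → 77 → 98 → 145 → 42 → 20 → 4 → 16 → 37 → 58 → 89 → 145  (repeats 145)
466: 466 → 88 → 128 → 69 → 117 → 51 → 26 → 40 → 16 → 37 → 58 → 89 → 145 → 42 → 20 → 4 → 16  (repeats 16)
467: 467 → 101 → 2 → 4 → 16 → 37 → 58 → 89 → 145 → 42 → 20 → 4  (repeats 4)
468: 468 → 116 → 38 → 73 → 58 → 89 → 145 → 42 → 20 → 4 → 16 → 37 → 58  (repeats 58)
happy: 464

1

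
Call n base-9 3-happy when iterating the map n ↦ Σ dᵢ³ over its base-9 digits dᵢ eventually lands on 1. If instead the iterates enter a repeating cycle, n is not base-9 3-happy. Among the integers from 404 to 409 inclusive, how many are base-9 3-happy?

404: 404 → 1088 → 604 → 408 → 152 → 856 → 128 → 134 → 638 → 1198 → 470 → 476 → 980 → 540 → 432 → 152  (repeats 152)
405: 405 → 125 → 577 → 345 → 99 → 9 → 1  (reaches 1)
406: 406 → 126 → 126  (repeats 126)
407: 407 → 133 → 469 → 469  (repeats 469)
408: 408 → 152 → 856 → 128 → 134 → 638 → 1198 → 470 → 476 → 980 → 540 → 432 → 152  (repeats 152)
409: 409 → 189 → 35 → 539 → 853 → 409  (repeats 409)
base-9 3-happy: 405

1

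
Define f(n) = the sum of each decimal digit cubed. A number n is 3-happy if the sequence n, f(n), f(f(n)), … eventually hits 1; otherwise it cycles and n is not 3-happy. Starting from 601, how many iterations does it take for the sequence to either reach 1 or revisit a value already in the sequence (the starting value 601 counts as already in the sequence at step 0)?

601 → 6³ + 0³ + 1³ = 217
217 → 2³ + 1³ + 7³ = 352
352 → 3³ + 5³ + 2³ = 160
160 → 1³ + 6³ + 0³ = 217  — 217 repeats.
That took 4 steps.

4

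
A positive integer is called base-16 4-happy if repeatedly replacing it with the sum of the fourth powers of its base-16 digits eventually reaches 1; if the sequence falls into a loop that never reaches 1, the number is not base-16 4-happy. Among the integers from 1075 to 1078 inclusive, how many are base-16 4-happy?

1

1075: 1075 → 418 → 10017 → 2434 → 10673 → 21219 → 39138 → 49089 → 86003 → 101588 → 53650 → 35139 → 10994 → 60657 → 109778 → 59314 → 55474 → 47314 → 47314  (repeats 47314)
1076: 1076 → 593 → 642 → 4128 → 17 → 2 → 16 → 1  (reaches 1)
1077: 1077 → 962 → 20833 → 1923 → 6578 → 21219 → 39138 → 49089 → 86003 → 101588 → 53650 → 35139 → 10994 → 60657 → 109778 → 59314 → 55474 → 47314 → 47314  (repeats 47314)
1078: 1078 → 1633 → 2593 → 10017 → 2434 → 10673 → 21219 → 39138 → 49089 → 86003 → 101588 → 53650 → 35139 → 10994 → 60657 → 109778 → 59314 → 55474 → 47314 → 47314  (repeats 47314)
base-16 4-happy: 1076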